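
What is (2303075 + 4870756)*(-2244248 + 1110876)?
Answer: -8130619188132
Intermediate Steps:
(2303075 + 4870756)*(-2244248 + 1110876) = 7173831*(-1133372) = -8130619188132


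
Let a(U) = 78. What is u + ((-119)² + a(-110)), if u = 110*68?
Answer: 21719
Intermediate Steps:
u = 7480
u + ((-119)² + a(-110)) = 7480 + ((-119)² + 78) = 7480 + (14161 + 78) = 7480 + 14239 = 21719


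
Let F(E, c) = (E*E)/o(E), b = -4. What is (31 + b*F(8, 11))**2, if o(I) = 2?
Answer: 9409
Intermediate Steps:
F(E, c) = E**2/2 (F(E, c) = (E*E)/2 = E**2*(1/2) = E**2/2)
(31 + b*F(8, 11))**2 = (31 - 2*8**2)**2 = (31 - 2*64)**2 = (31 - 4*32)**2 = (31 - 128)**2 = (-97)**2 = 9409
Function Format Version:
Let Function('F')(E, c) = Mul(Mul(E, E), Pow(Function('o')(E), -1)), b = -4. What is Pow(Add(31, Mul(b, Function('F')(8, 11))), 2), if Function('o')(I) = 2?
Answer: 9409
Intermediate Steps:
Function('F')(E, c) = Mul(Rational(1, 2), Pow(E, 2)) (Function('F')(E, c) = Mul(Mul(E, E), Pow(2, -1)) = Mul(Pow(E, 2), Rational(1, 2)) = Mul(Rational(1, 2), Pow(E, 2)))
Pow(Add(31, Mul(b, Function('F')(8, 11))), 2) = Pow(Add(31, Mul(-4, Mul(Rational(1, 2), Pow(8, 2)))), 2) = Pow(Add(31, Mul(-4, Mul(Rational(1, 2), 64))), 2) = Pow(Add(31, Mul(-4, 32)), 2) = Pow(Add(31, -128), 2) = Pow(-97, 2) = 9409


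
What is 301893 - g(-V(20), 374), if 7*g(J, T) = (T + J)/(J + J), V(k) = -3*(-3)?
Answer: 38038883/126 ≈ 3.0190e+5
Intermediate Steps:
V(k) = 9
g(J, T) = (J + T)/(14*J) (g(J, T) = ((T + J)/(J + J))/7 = ((J + T)/((2*J)))/7 = ((J + T)*(1/(2*J)))/7 = ((J + T)/(2*J))/7 = (J + T)/(14*J))
301893 - g(-V(20), 374) = 301893 - (-1*9 + 374)/(14*((-1*9))) = 301893 - (-9 + 374)/(14*(-9)) = 301893 - (-1)*365/(14*9) = 301893 - 1*(-365/126) = 301893 + 365/126 = 38038883/126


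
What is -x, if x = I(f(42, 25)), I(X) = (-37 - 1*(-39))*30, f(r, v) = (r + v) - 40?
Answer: -60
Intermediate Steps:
f(r, v) = -40 + r + v
I(X) = 60 (I(X) = (-37 + 39)*30 = 2*30 = 60)
x = 60
-x = -1*60 = -60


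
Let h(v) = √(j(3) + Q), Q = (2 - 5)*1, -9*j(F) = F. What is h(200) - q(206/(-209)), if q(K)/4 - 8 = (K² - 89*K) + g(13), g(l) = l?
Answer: -19166172/43681 + I*√30/3 ≈ -438.78 + 1.8257*I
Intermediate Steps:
j(F) = -F/9
Q = -3 (Q = -3*1 = -3)
q(K) = 84 - 356*K + 4*K² (q(K) = 32 + 4*((K² - 89*K) + 13) = 32 + 4*(13 + K² - 89*K) = 32 + (52 - 356*K + 4*K²) = 84 - 356*K + 4*K²)
h(v) = I*√30/3 (h(v) = √(-⅑*3 - 3) = √(-⅓ - 3) = √(-10/3) = I*√30/3)
h(200) - q(206/(-209)) = I*√30/3 - (84 - 73336/(-209) + 4*(206/(-209))²) = I*√30/3 - (84 - 73336*(-1)/209 + 4*(206*(-1/209))²) = I*√30/3 - (84 - 356*(-206/209) + 4*(-206/209)²) = I*√30/3 - (84 + 73336/209 + 4*(42436/43681)) = I*√30/3 - (84 + 73336/209 + 169744/43681) = I*√30/3 - 1*19166172/43681 = I*√30/3 - 19166172/43681 = -19166172/43681 + I*√30/3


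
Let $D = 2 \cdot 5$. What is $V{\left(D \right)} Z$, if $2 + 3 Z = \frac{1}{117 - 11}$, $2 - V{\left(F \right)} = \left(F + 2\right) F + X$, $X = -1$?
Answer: $\frac{8229}{106} \approx 77.632$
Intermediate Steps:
$D = 10$
$V{\left(F \right)} = 3 - F \left(2 + F\right)$ ($V{\left(F \right)} = 2 - \left(\left(F + 2\right) F - 1\right) = 2 - \left(\left(2 + F\right) F - 1\right) = 2 - \left(F \left(2 + F\right) - 1\right) = 2 - \left(-1 + F \left(2 + F\right)\right) = 3 - F \left(2 + F\right)$)
$Z = - \frac{211}{318}$ ($Z = - \frac{2}{3} + \frac{1}{3 \left(117 - 11\right)} = - \frac{2}{3} + \frac{1}{3 \cdot 106} = - \frac{2}{3} + \frac{1}{3} \cdot \frac{1}{106} = - \frac{2}{3} + \frac{1}{318} = - \frac{211}{318} \approx -0.66352$)
$V{\left(D \right)} Z = \left(3 - 10^{2} - 20\right) \left(- \frac{211}{318}\right) = \left(3 - 100 - 20\right) \left(- \frac{211}{318}\right) = \left(-117\right) \left(- \frac{211}{318}\right) = \frac{8229}{106}$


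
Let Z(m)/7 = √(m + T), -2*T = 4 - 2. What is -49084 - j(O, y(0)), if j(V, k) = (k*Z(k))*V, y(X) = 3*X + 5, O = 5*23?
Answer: -57134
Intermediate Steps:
O = 115
T = -1 (T = -(4 - 2)/2 = -½*2 = -1)
y(X) = 5 + 3*X
Z(m) = 7*√(-1 + m) (Z(m) = 7*√(m - 1) = 7*√(-1 + m))
j(V, k) = 7*V*k*√(-1 + k) (j(V, k) = (k*(7*√(-1 + k)))*V = (7*k*√(-1 + k))*V = 7*V*k*√(-1 + k))
-49084 - j(O, y(0)) = -49084 - 7*115*(5 + 3*0)*√(-1 + (5 + 3*0)) = -49084 - 7*115*(5 + 0)*√(-1 + (5 + 0)) = -49084 - 7*115*5*√(-1 + 5) = -49084 - 7*115*5*√4 = -49084 - 7*115*5*2 = -49084 - 1*8050 = -49084 - 8050 = -57134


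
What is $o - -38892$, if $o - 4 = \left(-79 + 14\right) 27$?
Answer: $37141$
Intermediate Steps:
$o = -1751$ ($o = 4 + \left(-79 + 14\right) 27 = 4 - 1755 = -1751$)
$o - -38892 = -1751 - -38892 = -1751 + 38892 = 37141$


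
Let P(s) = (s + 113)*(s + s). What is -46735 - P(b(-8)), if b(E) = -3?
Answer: -46075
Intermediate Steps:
P(s) = 2*s*(113 + s) (P(s) = (113 + s)*(2*s) = 2*s*(113 + s))
-46735 - P(b(-8)) = -46735 - 2*(-3)*(113 - 3) = -46735 - 2*(-3)*110 = -46735 - 1*(-660) = -46735 + 660 = -46075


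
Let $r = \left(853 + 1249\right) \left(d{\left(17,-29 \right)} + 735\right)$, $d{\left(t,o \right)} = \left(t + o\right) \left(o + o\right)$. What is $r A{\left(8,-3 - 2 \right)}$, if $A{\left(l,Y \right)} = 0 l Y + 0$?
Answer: $0$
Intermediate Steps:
$A{\left(l,Y \right)} = 0$ ($A{\left(l,Y \right)} = 0 Y + 0 = 0 + 0 = 0$)
$d{\left(t,o \right)} = 2 o \left(o + t\right)$ ($d{\left(t,o \right)} = \left(o + t\right) 2 o = 2 o \left(o + t\right)$)
$r = 3007962$ ($r = \left(853 + 1249\right) \left(2 \left(-29\right) \left(-29 + 17\right) + 735\right) = 2102 \left(2 \left(-29\right) \left(-12\right) + 735\right) = 2102 \left(696 + 735\right) = 2102 \cdot 1431 = 3007962$)
$r A{\left(8,-3 - 2 \right)} = 3007962 \cdot 0 = 0$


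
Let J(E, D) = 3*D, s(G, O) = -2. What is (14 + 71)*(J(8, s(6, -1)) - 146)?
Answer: -12920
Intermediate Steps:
(14 + 71)*(J(8, s(6, -1)) - 146) = (14 + 71)*(3*(-2) - 146) = 85*(-6 - 146) = 85*(-152) = -12920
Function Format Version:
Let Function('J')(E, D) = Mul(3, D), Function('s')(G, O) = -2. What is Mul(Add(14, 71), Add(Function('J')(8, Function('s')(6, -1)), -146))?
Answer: -12920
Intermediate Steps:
Mul(Add(14, 71), Add(Function('J')(8, Function('s')(6, -1)), -146)) = Mul(Add(14, 71), Add(Mul(3, -2), -146)) = Mul(85, Add(-6, -146)) = Mul(85, -152) = -12920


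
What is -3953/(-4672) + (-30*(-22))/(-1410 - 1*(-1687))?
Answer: 4178501/1294144 ≈ 3.2288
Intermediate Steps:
-3953/(-4672) + (-30*(-22))/(-1410 - 1*(-1687)) = -3953*(-1/4672) + 660/(-1410 + 1687) = 3953/4672 + 660/277 = 4178501/1294144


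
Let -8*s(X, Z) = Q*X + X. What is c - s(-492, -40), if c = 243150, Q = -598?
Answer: 559731/2 ≈ 2.7987e+5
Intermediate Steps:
s(X, Z) = 597*X/8 (s(X, Z) = -(-598*X + X)/8 = -(-597)*X/8 = 597*X/8)
c - s(-492, -40) = 243150 - 597*(-492)/8 = 243150 - 1*(-73431/2) = 243150 + 73431/2 = 559731/2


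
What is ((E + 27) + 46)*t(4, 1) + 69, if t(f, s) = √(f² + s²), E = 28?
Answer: 69 + 101*√17 ≈ 485.43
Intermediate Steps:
((E + 27) + 46)*t(4, 1) + 69 = ((28 + 27) + 46)*√(4² + 1²) + 69 = (55 + 46)*√(16 + 1) + 69 = 101*√17 + 69 = 69 + 101*√17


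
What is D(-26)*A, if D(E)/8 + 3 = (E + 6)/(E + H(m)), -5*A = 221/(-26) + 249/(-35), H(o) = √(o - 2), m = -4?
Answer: -476548/8525 + 8744*I*√6/11935 ≈ -55.9 + 1.7946*I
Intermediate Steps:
H(o) = √(-2 + o)
A = 1093/350 (A = -(221/(-26) + 249/(-35))/5 = -(221*(-1/26) + 249*(-1/35))/5 = -(-17/2 - 249/35)/5 = -⅕*(-1093/70) = 1093/350 ≈ 3.1229)
D(E) = -24 + 8*(6 + E)/(E + I*√6) (D(E) = -24 + 8*((E + 6)/(E + √(-2 - 4))) = -24 + 8*((6 + E)/(E + √(-6))) = -24 + 8*((6 + E)/(E + I*√6)) = -24 + 8*(6 + E)/(E + I*√6))
D(-26)*A = (8*(6 - 2*(-26) - 3*I*√6)/(-26 + I*√6))*(1093/350) = (8*(6 + 52 - 3*I*√6)/(-26 + I*√6))*(1093/350) = (8*(58 - 3*I*√6)/(-26 + I*√6))*(1093/350) = 4372*(58 - 3*I*√6)/(175*(-26 + I*√6))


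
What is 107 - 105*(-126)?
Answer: 13337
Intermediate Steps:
107 - 105*(-126) = 107 + 13230 = 13337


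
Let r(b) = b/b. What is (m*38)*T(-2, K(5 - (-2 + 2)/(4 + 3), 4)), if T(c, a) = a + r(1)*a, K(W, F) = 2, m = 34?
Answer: 5168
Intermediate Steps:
r(b) = 1
T(c, a) = 2*a (T(c, a) = a + 1*a = a + a = 2*a)
(m*38)*T(-2, K(5 - (-2 + 2)/(4 + 3), 4)) = (34*38)*(2*2) = 1292*4 = 5168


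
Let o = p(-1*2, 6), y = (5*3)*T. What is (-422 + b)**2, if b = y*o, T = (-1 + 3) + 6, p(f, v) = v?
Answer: 88804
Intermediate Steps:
T = 8 (T = 2 + 6 = 8)
y = 120 (y = (5*3)*8 = 15*8 = 120)
o = 6
b = 720 (b = 120*6 = 720)
(-422 + b)**2 = (-422 + 720)**2 = 298**2 = 88804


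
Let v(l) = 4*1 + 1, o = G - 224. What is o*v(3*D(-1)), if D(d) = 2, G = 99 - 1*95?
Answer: -1100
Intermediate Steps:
G = 4 (G = 99 - 95 = 4)
o = -220 (o = 4 - 224 = -220)
v(l) = 5 (v(l) = 4 + 1 = 5)
o*v(3*D(-1)) = -220*5 = -1100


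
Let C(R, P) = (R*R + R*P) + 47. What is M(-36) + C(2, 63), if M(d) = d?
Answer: 141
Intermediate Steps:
C(R, P) = 47 + R² + P*R (C(R, P) = (R² + P*R) + 47 = 47 + R² + P*R)
M(-36) + C(2, 63) = -36 + (47 + 2² + 63*2) = -36 + (47 + 4 + 126) = -36 + 177 = 141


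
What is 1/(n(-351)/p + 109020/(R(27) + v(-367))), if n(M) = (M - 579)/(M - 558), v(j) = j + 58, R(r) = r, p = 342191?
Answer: -4873142031/1883935957840 ≈ -0.0025867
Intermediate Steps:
v(j) = 58 + j
n(M) = (-579 + M)/(-558 + M)
1/(n(-351)/p + 109020/(R(27) + v(-367))) = 1/(((-579 - 351)/(-558 - 351))/342191 + 109020/(27 + (58 - 367))) = 1/((-930/(-909))*(1/342191) + 109020/(27 - 309)) = 1/(-1/909*(-930)*(1/342191) + 109020/(-282)) = 1/((310/303)*(1/342191) + 109020*(-1/282)) = 1/(310/103683873 - 18170/47) = 1/(-1883935957840/4873142031) = -4873142031/1883935957840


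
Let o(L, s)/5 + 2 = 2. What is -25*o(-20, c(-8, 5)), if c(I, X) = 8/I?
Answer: 0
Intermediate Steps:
o(L, s) = 0 (o(L, s) = -10 + 5*2 = -10 + 10 = 0)
-25*o(-20, c(-8, 5)) = -25*0 = -5*0 = 0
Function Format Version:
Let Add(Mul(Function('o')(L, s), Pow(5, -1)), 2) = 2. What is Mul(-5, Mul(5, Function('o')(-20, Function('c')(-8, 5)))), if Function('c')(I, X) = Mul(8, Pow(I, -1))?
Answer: 0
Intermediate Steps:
Function('o')(L, s) = 0 (Function('o')(L, s) = Add(-10, Mul(5, 2)) = Add(-10, 10) = 0)
Mul(-5, Mul(5, Function('o')(-20, Function('c')(-8, 5)))) = Mul(-5, Mul(5, 0)) = Mul(-5, 0) = 0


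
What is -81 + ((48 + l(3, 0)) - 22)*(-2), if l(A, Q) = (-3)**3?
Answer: -79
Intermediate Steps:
l(A, Q) = -27
-81 + ((48 + l(3, 0)) - 22)*(-2) = -81 + ((48 - 27) - 22)*(-2) = -81 + (21 - 22)*(-2) = -81 - 1*(-2) = -81 + 2 = -79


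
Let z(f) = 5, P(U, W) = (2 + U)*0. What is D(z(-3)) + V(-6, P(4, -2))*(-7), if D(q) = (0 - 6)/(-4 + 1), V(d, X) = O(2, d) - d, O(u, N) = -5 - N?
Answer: -47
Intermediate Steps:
P(U, W) = 0
V(d, X) = -5 - 2*d (V(d, X) = (-5 - d) - d = -5 - 2*d)
D(q) = 2 (D(q) = -6/(-3) = -6*(-⅓) = 2)
D(z(-3)) + V(-6, P(4, -2))*(-7) = 2 + (-5 - 2*(-6))*(-7) = 2 + (-5 + 12)*(-7) = 2 + 7*(-7) = 2 - 49 = -47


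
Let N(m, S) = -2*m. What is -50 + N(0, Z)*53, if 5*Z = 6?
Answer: -50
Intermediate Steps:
Z = 6/5 (Z = (1/5)*6 = 6/5 ≈ 1.2000)
-50 + N(0, Z)*53 = -50 - 2*0*53 = -50 + 0*53 = -50 + 0 = -50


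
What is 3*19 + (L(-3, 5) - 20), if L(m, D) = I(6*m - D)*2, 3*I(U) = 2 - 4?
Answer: 107/3 ≈ 35.667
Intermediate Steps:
I(U) = -⅔ (I(U) = (2 - 4)/3 = (⅓)*(-2) = -⅔)
L(m, D) = -4/3 (L(m, D) = -⅔*2 = -4/3)
3*19 + (L(-3, 5) - 20) = 3*19 + (-4/3 - 20) = 57 - 64/3 = 107/3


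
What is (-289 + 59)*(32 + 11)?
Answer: -9890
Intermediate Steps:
(-289 + 59)*(32 + 11) = -230*43 = -9890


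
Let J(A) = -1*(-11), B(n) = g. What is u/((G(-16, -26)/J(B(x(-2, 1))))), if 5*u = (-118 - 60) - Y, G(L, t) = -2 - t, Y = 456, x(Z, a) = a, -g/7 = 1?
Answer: -3487/60 ≈ -58.117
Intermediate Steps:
g = -7 (g = -7*1 = -7)
B(n) = -7
J(A) = 11
u = -634/5 (u = ((-118 - 60) - 1*456)/5 = (-178 - 456)/5 = (⅕)*(-634) = -634/5 ≈ -126.80)
u/((G(-16, -26)/J(B(x(-2, 1))))) = -634*11/(-2 - 1*(-26))/5 = -634*11/(-2 + 26)/5 = -634/(5*(24*(1/11))) = -634/(5*24/11) = -634/5*11/24 = -3487/60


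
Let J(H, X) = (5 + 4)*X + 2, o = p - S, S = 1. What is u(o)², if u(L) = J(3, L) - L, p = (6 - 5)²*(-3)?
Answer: 900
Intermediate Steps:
p = -3 (p = 1²*(-3) = 1*(-3) = -3)
o = -4 (o = -3 - 1*1 = -3 - 1 = -4)
J(H, X) = 2 + 9*X (J(H, X) = 9*X + 2 = 2 + 9*X)
u(L) = 2 + 8*L (u(L) = (2 + 9*L) - L = 2 + 8*L)
u(o)² = (2 + 8*(-4))² = (2 - 32)² = (-30)² = 900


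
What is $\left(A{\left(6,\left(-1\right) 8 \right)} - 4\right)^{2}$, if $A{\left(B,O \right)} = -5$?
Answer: $81$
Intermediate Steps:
$\left(A{\left(6,\left(-1\right) 8 \right)} - 4\right)^{2} = \left(-5 - 4\right)^{2} = \left(-9\right)^{2} = 81$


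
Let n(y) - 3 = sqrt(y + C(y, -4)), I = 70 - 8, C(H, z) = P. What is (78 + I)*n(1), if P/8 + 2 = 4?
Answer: 420 + 140*sqrt(17) ≈ 997.23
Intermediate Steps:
P = 16 (P = -16 + 8*4 = -16 + 32 = 16)
C(H, z) = 16
I = 62
n(y) = 3 + sqrt(16 + y) (n(y) = 3 + sqrt(y + 16) = 3 + sqrt(16 + y))
(78 + I)*n(1) = (78 + 62)*(3 + sqrt(16 + 1)) = 140*(3 + sqrt(17)) = 420 + 140*sqrt(17)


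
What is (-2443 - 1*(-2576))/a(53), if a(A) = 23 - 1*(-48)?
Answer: 133/71 ≈ 1.8732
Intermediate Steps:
a(A) = 71 (a(A) = 23 + 48 = 71)
(-2443 - 1*(-2576))/a(53) = (-2443 - 1*(-2576))/71 = (-2443 + 2576)*(1/71) = 133*(1/71) = 133/71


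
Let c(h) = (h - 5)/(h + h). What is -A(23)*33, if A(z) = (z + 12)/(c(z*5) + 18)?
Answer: -5313/85 ≈ -62.506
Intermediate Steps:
c(h) = (-5 + h)/(2*h) (c(h) = (-5 + h)/((2*h)) = (-5 + h)*(1/(2*h)) = (-5 + h)/(2*h))
A(z) = (12 + z)/(18 + (-5 + 5*z)/(10*z)) (A(z) = (z + 12)/((-5 + z*5)/(2*((z*5))) + 18) = (12 + z)/((-5 + 5*z)/(2*((5*z))) + 18) = (12 + z)/((1/(5*z))*(-5 + 5*z)/2 + 18) = (12 + z)/((-5 + 5*z)/(10*z) + 18) = (12 + z)/(18 + (-5 + 5*z)/(10*z)))
-A(23)*33 = -2*23*(12 + 23)/(-1 + 37*23)*33 = -2*23*35/(-1 + 851)*33 = -2*23*35/850*33 = -1*161/85*33 = -161/85*33 = -5313/85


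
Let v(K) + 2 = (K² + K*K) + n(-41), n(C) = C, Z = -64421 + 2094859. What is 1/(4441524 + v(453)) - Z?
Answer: -9851480101761/4851899 ≈ -2.0304e+6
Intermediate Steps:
Z = 2030438
v(K) = -43 + 2*K² (v(K) = -2 + ((K² + K*K) - 41) = -2 + ((K² + K²) - 41) = -2 + (2*K² - 41) = -2 + (-41 + 2*K²) = -43 + 2*K²)
1/(4441524 + v(453)) - Z = 1/(4441524 + (-43 + 2*453²)) - 1*2030438 = 1/(4441524 + (-43 + 2*205209)) - 2030438 = 1/(4441524 + (-43 + 410418)) - 2030438 = 1/(4441524 + 410375) - 2030438 = 1/4851899 - 2030438 = -9851480101761/4851899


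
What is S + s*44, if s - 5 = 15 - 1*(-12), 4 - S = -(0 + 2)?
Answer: 1414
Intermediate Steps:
S = 6 (S = 4 - (-1)*(0 + 2) = 4 - (-1)*2 = 4 - 1*(-2) = 4 + 2 = 6)
s = 32 (s = 5 + (15 - 1*(-12)) = 5 + (15 + 12) = 5 + 27 = 32)
S + s*44 = 6 + 32*44 = 6 + 1408 = 1414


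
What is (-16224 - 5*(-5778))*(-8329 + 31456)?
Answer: 292926582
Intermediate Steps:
(-16224 - 5*(-5778))*(-8329 + 31456) = (-16224 + 28890)*23127 = 12666*23127 = 292926582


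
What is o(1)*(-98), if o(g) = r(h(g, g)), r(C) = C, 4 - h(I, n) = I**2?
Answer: -294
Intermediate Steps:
h(I, n) = 4 - I**2
o(g) = 4 - g**2
o(1)*(-98) = (4 - 1*1**2)*(-98) = (4 - 1*1)*(-98) = (4 - 1)*(-98) = 3*(-98) = -294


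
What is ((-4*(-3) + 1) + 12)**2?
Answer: 625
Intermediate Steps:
((-4*(-3) + 1) + 12)**2 = ((12 + 1) + 12)**2 = (13 + 12)**2 = 25**2 = 625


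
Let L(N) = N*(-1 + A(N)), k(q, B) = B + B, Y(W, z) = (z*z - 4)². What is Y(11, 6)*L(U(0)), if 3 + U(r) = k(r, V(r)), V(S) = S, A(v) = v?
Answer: 12288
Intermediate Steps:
Y(W, z) = (-4 + z²)² (Y(W, z) = (z² - 4)² = (-4 + z²)²)
k(q, B) = 2*B
U(r) = -3 + 2*r
L(N) = N*(-1 + N)
Y(11, 6)*L(U(0)) = (-4 + 6²)²*((-3 + 2*0)*(-1 + (-3 + 2*0))) = (-4 + 36)²*((-3 + 0)*(-1 + (-3 + 0))) = 32²*(-3*(-1 - 3)) = 1024*(-3*(-4)) = 1024*12 = 12288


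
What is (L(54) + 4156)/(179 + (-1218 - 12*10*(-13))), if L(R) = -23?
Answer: 4133/521 ≈ 7.9328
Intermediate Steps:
(L(54) + 4156)/(179 + (-1218 - 12*10*(-13))) = (-23 + 4156)/(179 + (-1218 - 12*10*(-13))) = 4133/(179 + (-1218 - 120*(-13))) = 4133/(179 + (-1218 + 1560)) = 4133/(179 + 342) = 4133/521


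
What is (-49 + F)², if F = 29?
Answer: 400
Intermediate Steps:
(-49 + F)² = (-49 + 29)² = (-20)² = 400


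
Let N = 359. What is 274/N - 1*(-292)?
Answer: 105102/359 ≈ 292.76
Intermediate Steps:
274/N - 1*(-292) = 274/359 - 1*(-292) = 274*(1/359) + 292 = 274/359 + 292 = 105102/359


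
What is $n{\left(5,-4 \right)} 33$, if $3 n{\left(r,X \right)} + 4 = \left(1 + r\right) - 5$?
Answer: $-33$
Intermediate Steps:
$n{\left(r,X \right)} = - \frac{8}{3} + \frac{r}{3}$ ($n{\left(r,X \right)} = - \frac{4}{3} + \frac{\left(1 + r\right) - 5}{3} = - \frac{4}{3} + \frac{-4 + r}{3} = - \frac{4}{3} + \left(- \frac{4}{3} + \frac{r}{3}\right) = - \frac{8}{3} + \frac{r}{3}$)
$n{\left(5,-4 \right)} 33 = \left(- \frac{8}{3} + \frac{1}{3} \cdot 5\right) 33 = \left(- \frac{8}{3} + \frac{5}{3}\right) 33 = \left(-1\right) 33 = -33$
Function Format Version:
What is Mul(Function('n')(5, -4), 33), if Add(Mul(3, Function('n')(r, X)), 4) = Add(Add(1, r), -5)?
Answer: -33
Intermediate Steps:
Function('n')(r, X) = Add(Rational(-8, 3), Mul(Rational(1, 3), r)) (Function('n')(r, X) = Add(Rational(-4, 3), Mul(Rational(1, 3), Add(Add(1, r), -5))) = Add(Rational(-4, 3), Mul(Rational(1, 3), Add(-4, r))) = Add(Rational(-4, 3), Add(Rational(-4, 3), Mul(Rational(1, 3), r))) = Add(Rational(-8, 3), Mul(Rational(1, 3), r)))
Mul(Function('n')(5, -4), 33) = Mul(Add(Rational(-8, 3), Mul(Rational(1, 3), 5)), 33) = Mul(Add(Rational(-8, 3), Rational(5, 3)), 33) = Mul(-1, 33) = -33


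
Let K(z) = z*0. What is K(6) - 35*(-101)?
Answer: 3535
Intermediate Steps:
K(z) = 0
K(6) - 35*(-101) = 0 - 35*(-101) = 0 + 3535 = 3535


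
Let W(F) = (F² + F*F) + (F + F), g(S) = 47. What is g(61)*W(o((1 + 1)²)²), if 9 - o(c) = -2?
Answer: 1387628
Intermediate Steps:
o(c) = 11 (o(c) = 9 - 1*(-2) = 9 + 2 = 11)
W(F) = 2*F + 2*F² (W(F) = (F² + F²) + 2*F = 2*F² + 2*F = 2*F + 2*F²)
g(61)*W(o((1 + 1)²)²) = 47*(2*11²*(1 + 11²)) = 47*(2*121*(1 + 121)) = 47*(2*121*122) = 47*29524 = 1387628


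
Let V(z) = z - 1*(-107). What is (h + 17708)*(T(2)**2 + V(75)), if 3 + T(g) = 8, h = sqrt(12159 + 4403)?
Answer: 3665556 + 18837*sqrt(2) ≈ 3.6922e+6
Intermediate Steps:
h = 91*sqrt(2) (h = sqrt(16562) = 91*sqrt(2) ≈ 128.69)
T(g) = 5 (T(g) = -3 + 8 = 5)
V(z) = 107 + z (V(z) = z + 107 = 107 + z)
(h + 17708)*(T(2)**2 + V(75)) = (91*sqrt(2) + 17708)*(5**2 + (107 + 75)) = (17708 + 91*sqrt(2))*(25 + 182) = (17708 + 91*sqrt(2))*207 = 3665556 + 18837*sqrt(2)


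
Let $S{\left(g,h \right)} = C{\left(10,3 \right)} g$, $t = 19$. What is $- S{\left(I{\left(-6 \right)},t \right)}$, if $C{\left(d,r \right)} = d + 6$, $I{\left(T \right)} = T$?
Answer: $96$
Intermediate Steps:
$C{\left(d,r \right)} = 6 + d$
$S{\left(g,h \right)} = 16 g$ ($S{\left(g,h \right)} = \left(6 + 10\right) g = 16 g$)
$- S{\left(I{\left(-6 \right)},t \right)} = - 16 \left(-6\right) = \left(-1\right) \left(-96\right) = 96$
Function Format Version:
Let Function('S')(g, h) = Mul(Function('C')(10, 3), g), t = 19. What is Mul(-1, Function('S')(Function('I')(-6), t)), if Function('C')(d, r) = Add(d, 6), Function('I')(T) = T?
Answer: 96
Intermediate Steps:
Function('C')(d, r) = Add(6, d)
Function('S')(g, h) = Mul(16, g) (Function('S')(g, h) = Mul(Add(6, 10), g) = Mul(16, g))
Mul(-1, Function('S')(Function('I')(-6), t)) = Mul(-1, Mul(16, -6)) = Mul(-1, -96) = 96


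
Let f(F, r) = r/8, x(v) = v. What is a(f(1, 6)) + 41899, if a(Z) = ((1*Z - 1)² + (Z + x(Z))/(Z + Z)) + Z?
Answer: 670413/16 ≈ 41901.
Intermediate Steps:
f(F, r) = r/8 (f(F, r) = r*(⅛) = r/8)
a(Z) = 1 + Z + (-1 + Z)² (a(Z) = ((1*Z - 1)² + (Z + Z)/(Z + Z)) + Z = ((Z - 1)² + (2*Z)/((2*Z))) + Z = ((-1 + Z)² + (2*Z)*(1/(2*Z))) + Z = ((-1 + Z)² + 1) + Z = (1 + (-1 + Z)²) + Z = 1 + Z + (-1 + Z)²)
a(f(1, 6)) + 41899 = (2 + ((⅛)*6)² - 6/8) + 41899 = (2 + (¾)² - 1*¾) + 41899 = (2 + 9/16 - ¾) + 41899 = 29/16 + 41899 = 670413/16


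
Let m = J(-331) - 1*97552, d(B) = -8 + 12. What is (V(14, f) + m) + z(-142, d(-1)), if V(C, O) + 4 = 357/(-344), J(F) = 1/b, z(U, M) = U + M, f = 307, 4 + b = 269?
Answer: -8905879301/91160 ≈ -97695.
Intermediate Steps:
b = 265 (b = -4 + 269 = 265)
d(B) = 4
z(U, M) = M + U
J(F) = 1/265
m = -25851279/265 (m = 1/265 - 1*97552 = 1/265 - 97552 = -25851279/265 ≈ -97552.)
V(C, O) = -1733/344 (V(C, O) = -4 + 357/(-344) = -4 + 357*(-1/344) = -4 - 357/344 = -1733/344)
(V(14, f) + m) + z(-142, d(-1)) = (-1733/344 - 25851279/265) + (4 - 142) = -8893299221/91160 - 138 = -8905879301/91160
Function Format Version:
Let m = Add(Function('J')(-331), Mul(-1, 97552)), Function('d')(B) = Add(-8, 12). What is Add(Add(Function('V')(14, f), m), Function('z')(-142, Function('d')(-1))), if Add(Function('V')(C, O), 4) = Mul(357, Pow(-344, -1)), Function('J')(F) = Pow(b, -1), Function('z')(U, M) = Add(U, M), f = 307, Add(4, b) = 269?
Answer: Rational(-8905879301, 91160) ≈ -97695.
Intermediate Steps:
b = 265 (b = Add(-4, 269) = 265)
Function('d')(B) = 4
Function('z')(U, M) = Add(M, U)
Function('J')(F) = Rational(1, 265) (Function('J')(F) = Pow(265, -1) = Rational(1, 265))
m = Rational(-25851279, 265) (m = Add(Rational(1, 265), Mul(-1, 97552)) = Add(Rational(1, 265), -97552) = Rational(-25851279, 265) ≈ -97552.)
Function('V')(C, O) = Rational(-1733, 344) (Function('V')(C, O) = Add(-4, Mul(357, Pow(-344, -1))) = Add(-4, Mul(357, Rational(-1, 344))) = Add(-4, Rational(-357, 344)) = Rational(-1733, 344))
Add(Add(Function('V')(14, f), m), Function('z')(-142, Function('d')(-1))) = Add(Add(Rational(-1733, 344), Rational(-25851279, 265)), Add(4, -142)) = Add(Rational(-8893299221, 91160), -138) = Rational(-8905879301, 91160)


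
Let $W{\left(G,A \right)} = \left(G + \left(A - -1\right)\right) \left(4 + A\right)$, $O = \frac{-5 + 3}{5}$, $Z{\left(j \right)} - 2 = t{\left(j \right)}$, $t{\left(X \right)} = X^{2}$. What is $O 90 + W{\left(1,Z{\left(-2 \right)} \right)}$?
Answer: $44$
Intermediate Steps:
$Z{\left(j \right)} = 2 + j^{2}$
$O = - \frac{2}{5}$ ($O = \left(-2\right) \frac{1}{5} = - \frac{2}{5} \approx -0.4$)
$W{\left(G,A \right)} = \left(4 + A\right) \left(1 + A + G\right)$ ($W{\left(G,A \right)} = \left(G + \left(A + 1\right)\right) \left(4 + A\right) = \left(G + \left(1 + A\right)\right) \left(4 + A\right) = \left(1 + A + G\right) \left(4 + A\right) = \left(4 + A\right) \left(1 + A + G\right)$)
$O 90 + W{\left(1,Z{\left(-2 \right)} \right)} = \left(- \frac{2}{5}\right) 90 + \left(4 + \left(2 + \left(-2\right)^{2}\right)^{2} + 4 \cdot 1 + 5 \left(2 + \left(-2\right)^{2}\right) + \left(2 + \left(-2\right)^{2}\right) 1\right) = -36 + \left(4 + \left(2 + 4\right)^{2} + 4 + 5 \left(2 + 4\right) + \left(2 + 4\right) 1\right) = -36 + \left(4 + 6^{2} + 4 + 5 \cdot 6 + 6 \cdot 1\right) = -36 + \left(4 + 36 + 4 + 30 + 6\right) = -36 + 80 = 44$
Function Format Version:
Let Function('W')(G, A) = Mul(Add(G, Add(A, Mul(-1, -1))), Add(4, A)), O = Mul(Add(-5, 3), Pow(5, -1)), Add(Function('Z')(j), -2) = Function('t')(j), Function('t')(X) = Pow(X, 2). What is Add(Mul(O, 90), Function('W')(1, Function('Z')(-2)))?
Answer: 44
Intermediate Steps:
Function('Z')(j) = Add(2, Pow(j, 2))
O = Rational(-2, 5) (O = Mul(-2, Rational(1, 5)) = Rational(-2, 5) ≈ -0.40000)
Function('W')(G, A) = Mul(Add(4, A), Add(1, A, G)) (Function('W')(G, A) = Mul(Add(G, Add(A, 1)), Add(4, A)) = Mul(Add(G, Add(1, A)), Add(4, A)) = Mul(Add(1, A, G), Add(4, A)) = Mul(Add(4, A), Add(1, A, G)))
Add(Mul(O, 90), Function('W')(1, Function('Z')(-2))) = Add(Mul(Rational(-2, 5), 90), Add(4, Pow(Add(2, Pow(-2, 2)), 2), Mul(4, 1), Mul(5, Add(2, Pow(-2, 2))), Mul(Add(2, Pow(-2, 2)), 1))) = Add(-36, Add(4, Pow(Add(2, 4), 2), 4, Mul(5, Add(2, 4)), Mul(Add(2, 4), 1))) = Add(-36, Add(4, Pow(6, 2), 4, Mul(5, 6), Mul(6, 1))) = Add(-36, Add(4, 36, 4, 30, 6)) = Add(-36, 80) = 44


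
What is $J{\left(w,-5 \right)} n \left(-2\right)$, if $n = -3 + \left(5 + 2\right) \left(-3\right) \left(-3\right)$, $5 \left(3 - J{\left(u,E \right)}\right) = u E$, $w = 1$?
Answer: $-480$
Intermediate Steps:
$J{\left(u,E \right)} = 3 - \frac{E u}{5}$ ($J{\left(u,E \right)} = 3 - \frac{u E}{5} = 3 - \frac{E u}{5}$)
$n = 60$ ($n = -3 + 7 \left(-3\right) \left(-3\right) = -3 - -63 = -3 + 63 = 60$)
$J{\left(w,-5 \right)} n \left(-2\right) = \left(3 - \left(-1\right) 1\right) 60 \left(-2\right) = \left(3 + 1\right) 60 \left(-2\right) = 4 \cdot 60 \left(-2\right) = 240 \left(-2\right) = -480$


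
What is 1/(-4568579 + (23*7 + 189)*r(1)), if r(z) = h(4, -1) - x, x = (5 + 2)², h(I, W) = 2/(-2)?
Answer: -1/4586079 ≈ -2.1805e-7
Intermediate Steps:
h(I, W) = -1 (h(I, W) = 2*(-½) = -1)
x = 49 (x = 7² = 49)
r(z) = -50 (r(z) = -1 - 1*49 = -1 - 49 = -50)
1/(-4568579 + (23*7 + 189)*r(1)) = 1/(-4568579 + (23*7 + 189)*(-50)) = 1/(-4568579 + (161 + 189)*(-50)) = 1/(-4568579 + 350*(-50)) = 1/(-4568579 - 17500) = 1/(-4586079) = -1/4586079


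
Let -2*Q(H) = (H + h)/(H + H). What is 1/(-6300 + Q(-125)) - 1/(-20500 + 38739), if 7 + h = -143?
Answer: -490791/2298314629 ≈ -0.00021354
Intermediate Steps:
h = -150 (h = -7 - 143 = -150)
Q(H) = -(-150 + H)/(4*H) (Q(H) = -(H - 150)/(2*(H + H)) = -(-150 + H)/(2*(2*H)) = -(-150 + H)*1/(2*H)/2 = -(-150 + H)/(4*H))
1/(-6300 + Q(-125)) - 1/(-20500 + 38739) = 1/(-6300 + (¼)*(150 - 1*(-125))/(-125)) - 1/(-20500 + 38739) = 1/(-6300 + (¼)*(-1/125)*(150 + 125)) - 1/18239 = 1/(-6300 + (¼)*(-1/125)*275) - 1*1/18239 = 1/(-6300 - 11/20) - 1/18239 = 1/(-126011/20) - 1/18239 = -20/126011 - 1/18239 = -490791/2298314629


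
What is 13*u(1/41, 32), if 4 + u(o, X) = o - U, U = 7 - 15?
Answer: 2145/41 ≈ 52.317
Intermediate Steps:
U = -8
u(o, X) = 4 + o (u(o, X) = -4 + (o - 1*(-8)) = -4 + (o + 8) = -4 + (8 + o) = 4 + o)
13*u(1/41, 32) = 13*(4 + 1/41) = 13*(165/41) = 2145/41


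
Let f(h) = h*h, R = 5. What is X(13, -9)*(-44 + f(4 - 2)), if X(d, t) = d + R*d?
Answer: -3120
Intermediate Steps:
X(d, t) = 6*d (X(d, t) = d + 5*d = 6*d)
f(h) = h**2
X(13, -9)*(-44 + f(4 - 2)) = (6*13)*(-44 + (4 - 2)**2) = 78*(-44 + 2**2) = 78*(-44 + 4) = 78*(-40) = -3120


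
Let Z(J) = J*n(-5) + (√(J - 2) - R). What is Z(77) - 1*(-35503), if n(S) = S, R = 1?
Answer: 35117 + 5*√3 ≈ 35126.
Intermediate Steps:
Z(J) = -1 + √(-2 + J) - 5*J (Z(J) = J*(-5) + (√(J - 2) - 1*1) = -5*J + (√(-2 + J) - 1) = -5*J + (-1 + √(-2 + J)) = -1 + √(-2 + J) - 5*J)
Z(77) - 1*(-35503) = (-1 + √(-2 + 77) - 5*77) - 1*(-35503) = (-1 + √75 - 385) + 35503 = (-1 + 5*√3 - 385) + 35503 = (-386 + 5*√3) + 35503 = 35117 + 5*√3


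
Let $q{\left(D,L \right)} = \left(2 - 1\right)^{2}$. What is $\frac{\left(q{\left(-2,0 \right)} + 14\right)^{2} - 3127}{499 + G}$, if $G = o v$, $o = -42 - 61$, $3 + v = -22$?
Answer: $- \frac{1451}{1537} \approx -0.94405$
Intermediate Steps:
$v = -25$ ($v = -3 - 22 = -25$)
$o = -103$
$q{\left(D,L \right)} = 1$ ($q{\left(D,L \right)} = 1^{2} = 1$)
$G = 2575$ ($G = \left(-103\right) \left(-25\right) = 2575$)
$\frac{\left(q{\left(-2,0 \right)} + 14\right)^{2} - 3127}{499 + G} = \frac{\left(1 + 14\right)^{2} - 3127}{499 + 2575} = \frac{15^{2} - 3127}{3074} = \left(225 - 3127\right) \frac{1}{3074} = \left(-2902\right) \frac{1}{3074} = - \frac{1451}{1537}$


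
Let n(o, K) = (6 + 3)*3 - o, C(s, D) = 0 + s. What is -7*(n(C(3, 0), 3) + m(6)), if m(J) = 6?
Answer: -210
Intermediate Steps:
C(s, D) = s
n(o, K) = 27 - o (n(o, K) = 9*3 - o = 27 - o)
-7*(n(C(3, 0), 3) + m(6)) = -7*((27 - 1*3) + 6) = -7*((27 - 3) + 6) = -7*(24 + 6) = -7*30 = -210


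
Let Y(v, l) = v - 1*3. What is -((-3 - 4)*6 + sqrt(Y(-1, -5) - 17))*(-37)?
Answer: -1554 + 37*I*sqrt(21) ≈ -1554.0 + 169.56*I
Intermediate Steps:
Y(v, l) = -3 + v (Y(v, l) = v - 3 = -3 + v)
-((-3 - 4)*6 + sqrt(Y(-1, -5) - 17))*(-37) = -((-3 - 4)*6 + sqrt((-3 - 1) - 17))*(-37) = -(-7*6 + sqrt(-4 - 17))*(-37) = -(-42 + sqrt(-21))*(-37) = -(-42 + I*sqrt(21))*(-37) = -(1554 - 37*I*sqrt(21)) = -1554 + 37*I*sqrt(21)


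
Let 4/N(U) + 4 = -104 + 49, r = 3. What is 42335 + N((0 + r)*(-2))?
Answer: 2497761/59 ≈ 42335.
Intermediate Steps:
N(U) = -4/59 (N(U) = 4/(-4 + (-104 + 49)) = 4/(-4 - 55) = 4/(-59) = 4*(-1/59) = -4/59)
42335 + N((0 + r)*(-2)) = 42335 - 4/59 = 2497761/59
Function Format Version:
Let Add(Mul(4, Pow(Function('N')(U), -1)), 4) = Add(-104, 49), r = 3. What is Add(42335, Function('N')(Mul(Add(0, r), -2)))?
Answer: Rational(2497761, 59) ≈ 42335.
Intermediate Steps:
Function('N')(U) = Rational(-4, 59) (Function('N')(U) = Mul(4, Pow(Add(-4, Add(-104, 49)), -1)) = Mul(4, Pow(Add(-4, -55), -1)) = Mul(4, Pow(-59, -1)) = Mul(4, Rational(-1, 59)) = Rational(-4, 59))
Add(42335, Function('N')(Mul(Add(0, r), -2))) = Add(42335, Rational(-4, 59)) = Rational(2497761, 59)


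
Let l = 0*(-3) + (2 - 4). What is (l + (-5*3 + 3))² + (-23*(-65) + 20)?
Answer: 1711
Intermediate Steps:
l = -2 (l = 0 - 2 = -2)
(l + (-5*3 + 3))² + (-23*(-65) + 20) = (-2 + (-5*3 + 3))² + (-23*(-65) + 20) = (-2 + (-15 + 3))² + (1495 + 20) = (-2 - 12)² + 1515 = (-14)² + 1515 = 196 + 1515 = 1711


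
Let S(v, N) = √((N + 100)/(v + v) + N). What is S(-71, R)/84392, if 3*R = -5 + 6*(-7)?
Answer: I*√327878/11983664 ≈ 4.7782e-5*I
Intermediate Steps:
R = -47/3 (R = (-5 + 6*(-7))/3 = (-5 - 42)/3 = (⅓)*(-47) = -47/3 ≈ -15.667)
S(v, N) = √(N + (100 + N)/(2*v)) (S(v, N) = √((100 + N)/((2*v)) + N) = √((100 + N)*(1/(2*v)) + N) = √((100 + N)/(2*v) + N) = √(N + (100 + N)/(2*v)))
S(-71, R)/84392 = (√2*√((100 - 47/3 + 2*(-47/3)*(-71))/(-71))/2)/84392 = (√2*√(-(100 - 47/3 + 6674/3)/71)/2)*(1/84392) = (√2*√(-1/71*2309)/2)*(1/84392) = (√2*√(-2309/71)/2)*(1/84392) = (√2*(I*√163939/71)/2)*(1/84392) = (I*√327878/142)*(1/84392) = I*√327878/11983664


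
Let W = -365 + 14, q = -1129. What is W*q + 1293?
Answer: 397572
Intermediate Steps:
W = -351
W*q + 1293 = -351*(-1129) + 1293 = 396279 + 1293 = 397572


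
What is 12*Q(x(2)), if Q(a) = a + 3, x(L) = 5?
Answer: 96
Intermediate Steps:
Q(a) = 3 + a
12*Q(x(2)) = 12*(3 + 5) = 12*8 = 96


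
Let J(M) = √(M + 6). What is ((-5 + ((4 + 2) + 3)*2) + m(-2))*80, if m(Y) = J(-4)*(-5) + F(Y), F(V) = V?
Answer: 880 - 400*√2 ≈ 314.31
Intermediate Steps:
J(M) = √(6 + M)
m(Y) = Y - 5*√2 (m(Y) = √(6 - 4)*(-5) + Y = √2*(-5) + Y = -5*√2 + Y = Y - 5*√2)
((-5 + ((4 + 2) + 3)*2) + m(-2))*80 = ((-5 + ((4 + 2) + 3)*2) + (-2 - 5*√2))*80 = ((-5 + (6 + 3)*2) + (-2 - 5*√2))*80 = ((-5 + 9*2) + (-2 - 5*√2))*80 = ((-5 + 18) + (-2 - 5*√2))*80 = (13 + (-2 - 5*√2))*80 = (11 - 5*√2)*80 = 880 - 400*√2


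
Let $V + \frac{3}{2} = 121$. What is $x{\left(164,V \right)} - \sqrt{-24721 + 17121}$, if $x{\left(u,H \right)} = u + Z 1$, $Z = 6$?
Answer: $170 - 20 i \sqrt{19} \approx 170.0 - 87.178 i$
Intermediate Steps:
$V = \frac{239}{2}$ ($V = - \frac{3}{2} + 121 = \frac{239}{2} \approx 119.5$)
$x{\left(u,H \right)} = 6 + u$ ($x{\left(u,H \right)} = u + 6 \cdot 1 = u + 6 = 6 + u$)
$x{\left(164,V \right)} - \sqrt{-24721 + 17121} = \left(6 + 164\right) - \sqrt{-24721 + 17121} = 170 - \sqrt{-7600} = 170 - 20 i \sqrt{19}$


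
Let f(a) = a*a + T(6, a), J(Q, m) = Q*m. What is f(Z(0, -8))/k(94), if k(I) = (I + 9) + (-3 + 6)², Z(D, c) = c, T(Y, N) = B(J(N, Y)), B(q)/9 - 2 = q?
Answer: -25/8 ≈ -3.1250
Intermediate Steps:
B(q) = 18 + 9*q
T(Y, N) = 18 + 9*N*Y (T(Y, N) = 18 + 9*(N*Y) = 18 + 9*N*Y)
f(a) = 18 + a² + 54*a (f(a) = a*a + (18 + 9*a*6) = a² + (18 + 54*a) = 18 + a² + 54*a)
k(I) = 18 + I (k(I) = (9 + I) + 3² = (9 + I) + 9 = 18 + I)
f(Z(0, -8))/k(94) = (18 + (-8)² + 54*(-8))/(18 + 94) = (18 + 64 - 432)/112 = -350*1/112 = -25/8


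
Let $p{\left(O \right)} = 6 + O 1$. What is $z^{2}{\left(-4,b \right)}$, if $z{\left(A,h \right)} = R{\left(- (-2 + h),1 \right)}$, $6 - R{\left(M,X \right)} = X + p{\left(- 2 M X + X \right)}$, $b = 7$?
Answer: $144$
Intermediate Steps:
$p{\left(O \right)} = 6 + O$
$R{\left(M,X \right)} = - 2 X + 2 M X$ ($R{\left(M,X \right)} = 6 - \left(X + \left(6 + \left(- 2 M X + X\right)\right)\right) = 6 - \left(X - \left(-6 - X + 2 M X\right)\right) = 6 - \left(X + \left(6 + X - 2 M X\right)\right) = 6 - \left(6 + 2 X - 2 M X\right) = - 2 X + 2 M X$)
$z{\left(A,h \right)} = 2 - 2 h$ ($z{\left(A,h \right)} = 2 \cdot 1 \left(-1 - \left(-2 + h\right)\right) = 2 \cdot 1 \left(1 - h\right) = 2 - 2 h$)
$z^{2}{\left(-4,b \right)} = \left(2 - 14\right)^{2} = \left(-12\right)^{2} = 144$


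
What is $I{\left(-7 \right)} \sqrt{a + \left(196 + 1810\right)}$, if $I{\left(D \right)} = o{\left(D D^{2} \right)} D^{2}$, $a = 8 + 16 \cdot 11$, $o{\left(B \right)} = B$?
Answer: $- 16807 \sqrt{2190} \approx -7.8652 \cdot 10^{5}$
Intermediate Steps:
$a = 184$ ($a = 8 + 176 = 184$)
$I{\left(D \right)} = D^{5}$ ($I{\left(D \right)} = D D^{2} D^{2} = D^{3} D^{2} = D^{5}$)
$I{\left(-7 \right)} \sqrt{a + \left(196 + 1810\right)} = \left(-7\right)^{5} \sqrt{184 + \left(196 + 1810\right)} = - 16807 \sqrt{184 + 2006} = - 16807 \sqrt{2190}$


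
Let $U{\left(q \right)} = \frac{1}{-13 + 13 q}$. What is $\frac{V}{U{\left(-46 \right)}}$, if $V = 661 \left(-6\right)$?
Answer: $2423226$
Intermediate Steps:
$V = -3966$
$\frac{V}{U{\left(-46 \right)}} = - \frac{3966}{\frac{1}{13} \frac{1}{-1 - 46}} = - \frac{3966}{\frac{1}{13} \frac{1}{-47}} = - \frac{3966}{\frac{1}{13} \left(- \frac{1}{47}\right)} = - \frac{3966}{- \frac{1}{611}} = \left(-3966\right) \left(-611\right) = 2423226$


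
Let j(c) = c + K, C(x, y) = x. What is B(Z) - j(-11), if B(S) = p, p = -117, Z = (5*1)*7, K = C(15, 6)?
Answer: -121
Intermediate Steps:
K = 15
Z = 35 (Z = 5*7 = 35)
B(S) = -117
j(c) = 15 + c (j(c) = c + 15 = 15 + c)
B(Z) - j(-11) = -117 - (15 - 11) = -117 - 1*4 = -117 - 4 = -121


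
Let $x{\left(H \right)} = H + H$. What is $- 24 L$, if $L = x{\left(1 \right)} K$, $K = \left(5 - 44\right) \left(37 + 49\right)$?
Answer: $160992$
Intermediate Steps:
$K = -3354$ ($K = \left(-39\right) 86 = -3354$)
$x{\left(H \right)} = 2 H$
$L = -6708$ ($L = 2 \cdot 1 \left(-3354\right) = 2 \left(-3354\right) = -6708$)
$- 24 L = - 24 \left(-6708\right) = \left(-1\right) \left(-160992\right) = 160992$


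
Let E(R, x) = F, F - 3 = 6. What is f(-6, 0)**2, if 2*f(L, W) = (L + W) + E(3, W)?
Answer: 9/4 ≈ 2.2500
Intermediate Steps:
F = 9 (F = 3 + 6 = 9)
E(R, x) = 9
f(L, W) = 9/2 + L/2 + W/2 (f(L, W) = ((L + W) + 9)/2 = (9 + L + W)/2 = 9/2 + L/2 + W/2)
f(-6, 0)**2 = (9/2 + (1/2)*(-6) + (1/2)*0)**2 = (9/2 - 3 + 0)**2 = (3/2)**2 = 9/4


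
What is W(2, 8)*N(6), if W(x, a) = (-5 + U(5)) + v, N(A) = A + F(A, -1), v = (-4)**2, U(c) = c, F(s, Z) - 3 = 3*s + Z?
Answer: 416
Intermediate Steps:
F(s, Z) = 3 + Z + 3*s (F(s, Z) = 3 + (3*s + Z) = 3 + (Z + 3*s) = 3 + Z + 3*s)
v = 16
N(A) = 2 + 4*A (N(A) = A + (3 - 1 + 3*A) = A + (2 + 3*A) = 2 + 4*A)
W(x, a) = 16 (W(x, a) = (-5 + 5) + 16 = 0 + 16 = 16)
W(2, 8)*N(6) = 16*(2 + 4*6) = 16*(2 + 24) = 16*26 = 416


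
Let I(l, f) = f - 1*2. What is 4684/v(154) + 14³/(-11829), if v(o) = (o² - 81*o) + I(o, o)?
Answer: 4023650/22463271 ≈ 0.17912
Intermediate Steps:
I(l, f) = -2 + f (I(l, f) = f - 2 = -2 + f)
v(o) = -2 + o² - 80*o (v(o) = (o² - 81*o) + (-2 + o) = -2 + o² - 80*o)
4684/v(154) + 14³/(-11829) = 4684/(-2 + 154² - 80*154) + 14³/(-11829) = 4684/(-2 + 23716 - 12320) + 2744*(-1/11829) = 4684/11394 - 2744/11829 = 4684*(1/11394) - 2744/11829 = 2342/5697 - 2744/11829 = 4023650/22463271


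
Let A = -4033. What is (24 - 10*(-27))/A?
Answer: -294/4033 ≈ -0.072899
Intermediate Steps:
(24 - 10*(-27))/A = (24 - 10*(-27))/(-4033) = (24 + 270)*(-1/4033) = 294*(-1/4033) = -294/4033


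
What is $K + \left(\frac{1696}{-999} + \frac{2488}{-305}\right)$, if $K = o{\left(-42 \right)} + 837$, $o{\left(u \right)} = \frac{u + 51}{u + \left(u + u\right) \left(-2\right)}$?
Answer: $\frac{3528681617}{4265730} \approx 827.22$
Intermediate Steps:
$o{\left(u \right)} = - \frac{51 + u}{3 u}$ ($o{\left(u \right)} = \frac{51 + u}{u + 2 u \left(-2\right)} = \frac{51 + u}{u - 4 u} = \frac{51 + u}{\left(-3\right) u} = \left(51 + u\right) \left(- \frac{1}{3 u}\right) = - \frac{51 + u}{3 u}$)
$K = \frac{11719}{14}$ ($K = \frac{-51 - -42}{3 \left(-42\right)} + 837 = \frac{1}{3} \left(- \frac{1}{42}\right) \left(-51 + 42\right) + 837 = \frac{1}{3} \left(- \frac{1}{42}\right) \left(-9\right) + 837 = \frac{1}{14} + 837 = \frac{11719}{14} \approx 837.07$)
$K + \left(\frac{1696}{-999} + \frac{2488}{-305}\right) = \frac{11719}{14} + \left(\frac{1696}{-999} + \frac{2488}{-305}\right) = \frac{11719}{14} + \left(1696 \left(- \frac{1}{999}\right) + 2488 \left(- \frac{1}{305}\right)\right) = \frac{11719}{14} - \frac{3002792}{304695} = \frac{3528681617}{4265730}$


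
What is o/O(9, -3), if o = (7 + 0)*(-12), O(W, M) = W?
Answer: -28/3 ≈ -9.3333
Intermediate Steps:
o = -84 (o = 7*(-12) = -84)
o/O(9, -3) = -84/9 = -84*1/9 = -28/3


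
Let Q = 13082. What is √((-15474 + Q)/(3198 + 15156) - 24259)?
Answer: I*√3862077807/399 ≈ 155.75*I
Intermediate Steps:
√((-15474 + Q)/(3198 + 15156) - 24259) = √((-15474 + 13082)/(3198 + 15156) - 24259) = √(-2392/18354 - 24259) = √(-2392*1/18354 - 24259) = √(-52/399 - 24259) = √(-9679393/399) = I*√3862077807/399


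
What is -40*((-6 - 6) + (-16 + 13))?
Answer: 600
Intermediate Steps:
-40*((-6 - 6) + (-16 + 13)) = -40*(-12 - 3) = -40*(-15) = 600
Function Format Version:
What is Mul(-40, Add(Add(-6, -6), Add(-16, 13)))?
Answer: 600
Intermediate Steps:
Mul(-40, Add(Add(-6, -6), Add(-16, 13))) = Mul(-40, Add(-12, -3)) = Mul(-40, -15) = 600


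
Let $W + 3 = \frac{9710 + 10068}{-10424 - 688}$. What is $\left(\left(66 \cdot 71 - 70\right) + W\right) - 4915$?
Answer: $- \frac{1687801}{5556} \approx -303.78$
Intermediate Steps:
$W = - \frac{26557}{5556}$ ($W = -3 + \frac{9710 + 10068}{-10424 - 688} = -3 + \frac{19778}{-11112} = -3 + 19778 \left(- \frac{1}{11112}\right) = -3 - \frac{9889}{5556} = - \frac{26557}{5556} \approx -4.7799$)
$\left(\left(66 \cdot 71 - 70\right) + W\right) - 4915 = \left(\left(66 \cdot 71 - 70\right) - \frac{26557}{5556}\right) - 4915 = \left(\left(4686 - 70\right) - \frac{26557}{5556}\right) - 4915 = \left(4616 - \frac{26557}{5556}\right) - 4915 = \frac{25619939}{5556} - 4915 = - \frac{1687801}{5556}$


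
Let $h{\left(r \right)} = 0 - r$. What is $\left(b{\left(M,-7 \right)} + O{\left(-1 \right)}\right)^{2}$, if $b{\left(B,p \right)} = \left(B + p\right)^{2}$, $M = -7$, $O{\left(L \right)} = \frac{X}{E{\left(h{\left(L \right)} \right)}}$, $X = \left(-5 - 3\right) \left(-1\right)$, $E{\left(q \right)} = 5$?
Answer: $\frac{976144}{25} \approx 39046.0$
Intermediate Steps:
$h{\left(r \right)} = - r$
$X = 8$ ($X = \left(-8\right) \left(-1\right) = 8$)
$O{\left(L \right)} = \frac{8}{5}$
$\left(b{\left(M,-7 \right)} + O{\left(-1 \right)}\right)^{2} = \left(\left(-7 - 7\right)^{2} + \frac{8}{5}\right)^{2} = \left(\left(-14\right)^{2} + \frac{8}{5}\right)^{2} = \left(196 + \frac{8}{5}\right)^{2} = \left(\frac{988}{5}\right)^{2} = \frac{976144}{25}$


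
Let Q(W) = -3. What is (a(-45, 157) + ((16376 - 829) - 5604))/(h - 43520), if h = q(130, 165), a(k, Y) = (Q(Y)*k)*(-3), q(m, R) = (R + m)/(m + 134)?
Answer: -2518032/11488985 ≈ -0.21917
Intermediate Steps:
q(m, R) = (R + m)/(134 + m)
a(k, Y) = 9*k (a(k, Y) = -3*k*(-3) = 9*k)
h = 295/264 (h = (165 + 130)/(134 + 130) = 295/264 ≈ 1.1174)
(a(-45, 157) + ((16376 - 829) - 5604))/(h - 43520) = (9*(-45) + ((16376 - 829) - 5604))/(295/264 - 43520) = (-405 + (15547 - 5604))/(-11488985/264) = (-405 + 9943)*(-264/11488985) = 9538*(-264/11488985) = -2518032/11488985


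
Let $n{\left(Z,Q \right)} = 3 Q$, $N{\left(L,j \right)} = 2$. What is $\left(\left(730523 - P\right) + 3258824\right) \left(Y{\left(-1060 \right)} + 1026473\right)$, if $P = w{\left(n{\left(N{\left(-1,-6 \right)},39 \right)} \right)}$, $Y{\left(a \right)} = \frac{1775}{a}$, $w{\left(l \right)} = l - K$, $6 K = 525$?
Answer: $\frac{1736246089307835}{424} \approx 4.0949 \cdot 10^{12}$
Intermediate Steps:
$K = \frac{175}{2}$ ($K = \frac{1}{6} \cdot 525 = \frac{175}{2} \approx 87.5$)
$w{\left(l \right)} = - \frac{175}{2} + l$ ($w{\left(l \right)} = l - \frac{175}{2} = - \frac{175}{2} + l$)
$P = \frac{59}{2}$ ($P = - \frac{175}{2} + 3 \cdot 39 = - \frac{175}{2} + 117 = \frac{59}{2} \approx 29.5$)
$\left(\left(730523 - P\right) + 3258824\right) \left(Y{\left(-1060 \right)} + 1026473\right) = \left(\left(730523 - \frac{59}{2}\right) + 3258824\right) \left(\frac{1775}{-1060} + 1026473\right) = \left(\left(730523 - \frac{59}{2}\right) + 3258824\right) \left(1775 \left(- \frac{1}{1060}\right) + 1026473\right) = \left(\frac{1460987}{2} + 3258824\right) \left(- \frac{355}{212} + 1026473\right) = \frac{7978635}{2} \cdot \frac{217611921}{212} = \frac{1736246089307835}{424}$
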